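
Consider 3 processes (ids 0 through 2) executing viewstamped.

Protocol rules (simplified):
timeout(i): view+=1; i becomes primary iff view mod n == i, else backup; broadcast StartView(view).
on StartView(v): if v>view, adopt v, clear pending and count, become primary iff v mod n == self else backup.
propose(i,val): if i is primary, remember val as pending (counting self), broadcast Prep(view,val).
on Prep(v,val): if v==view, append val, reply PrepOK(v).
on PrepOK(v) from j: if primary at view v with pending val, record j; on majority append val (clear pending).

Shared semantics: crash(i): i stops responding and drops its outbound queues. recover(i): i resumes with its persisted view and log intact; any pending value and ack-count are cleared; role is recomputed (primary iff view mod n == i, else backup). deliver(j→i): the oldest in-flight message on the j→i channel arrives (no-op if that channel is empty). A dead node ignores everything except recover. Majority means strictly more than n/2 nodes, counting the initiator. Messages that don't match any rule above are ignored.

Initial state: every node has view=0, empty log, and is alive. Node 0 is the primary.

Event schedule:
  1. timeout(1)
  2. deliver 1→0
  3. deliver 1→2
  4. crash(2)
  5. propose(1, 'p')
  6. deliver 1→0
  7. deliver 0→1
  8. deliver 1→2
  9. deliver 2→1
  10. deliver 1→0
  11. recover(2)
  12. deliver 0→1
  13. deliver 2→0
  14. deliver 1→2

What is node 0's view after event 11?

[1] timeout(1) → N1(prim v1 [-])
[2] deliver 1→0 → N0(back v1 [-])
[3] deliver 1→2 → N2(back v1 [-])
[4] crash(2) → N2(✗back v1 [-])
[5] propose(1,'p') → ∅
[6] deliver 1→0 → N0(back v1 [p])
[7] deliver 0→1 → N1(prim v1 [p])
[8] deliver 1→2 → ∅
[9] deliver 2→1 → ∅
[10] deliver 1→0 → ∅
[11] recover(2) → N2(back v1 [-])

1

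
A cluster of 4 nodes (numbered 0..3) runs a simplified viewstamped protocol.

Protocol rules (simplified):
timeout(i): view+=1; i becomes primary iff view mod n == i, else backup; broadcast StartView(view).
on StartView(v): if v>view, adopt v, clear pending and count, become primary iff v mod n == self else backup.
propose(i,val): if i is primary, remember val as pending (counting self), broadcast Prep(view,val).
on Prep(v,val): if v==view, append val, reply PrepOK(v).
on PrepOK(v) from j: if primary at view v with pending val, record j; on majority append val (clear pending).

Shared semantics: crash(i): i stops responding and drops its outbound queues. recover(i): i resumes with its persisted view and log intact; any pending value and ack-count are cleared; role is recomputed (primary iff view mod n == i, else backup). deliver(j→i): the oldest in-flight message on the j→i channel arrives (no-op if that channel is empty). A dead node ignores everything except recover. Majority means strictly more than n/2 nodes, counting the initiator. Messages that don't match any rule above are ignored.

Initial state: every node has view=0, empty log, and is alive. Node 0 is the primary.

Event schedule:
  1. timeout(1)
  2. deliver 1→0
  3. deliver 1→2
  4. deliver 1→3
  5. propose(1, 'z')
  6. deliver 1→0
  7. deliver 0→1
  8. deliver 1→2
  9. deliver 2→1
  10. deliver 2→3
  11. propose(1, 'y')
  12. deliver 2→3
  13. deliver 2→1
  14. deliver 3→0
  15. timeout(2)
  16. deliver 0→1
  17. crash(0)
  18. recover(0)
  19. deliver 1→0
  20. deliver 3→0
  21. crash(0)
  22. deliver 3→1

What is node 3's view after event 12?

1

1. timeout(1):  <1:prim v1 ->
2. deliver 1→0:  <0:back v1 ->
3. deliver 1→2:  <2:back v1 ->
4. deliver 1→3:  <3:back v1 ->
5. propose(1,'z'):  nop
6. deliver 1→0:  <0:back v1 z>
7. deliver 0→1:  nop
8. deliver 1→2:  <2:back v1 z>
9. deliver 2→1:  <1:prim v1 z>
10. deliver 2→3:  nop
11. propose(1,'y'):  nop
12. deliver 2→3:  nop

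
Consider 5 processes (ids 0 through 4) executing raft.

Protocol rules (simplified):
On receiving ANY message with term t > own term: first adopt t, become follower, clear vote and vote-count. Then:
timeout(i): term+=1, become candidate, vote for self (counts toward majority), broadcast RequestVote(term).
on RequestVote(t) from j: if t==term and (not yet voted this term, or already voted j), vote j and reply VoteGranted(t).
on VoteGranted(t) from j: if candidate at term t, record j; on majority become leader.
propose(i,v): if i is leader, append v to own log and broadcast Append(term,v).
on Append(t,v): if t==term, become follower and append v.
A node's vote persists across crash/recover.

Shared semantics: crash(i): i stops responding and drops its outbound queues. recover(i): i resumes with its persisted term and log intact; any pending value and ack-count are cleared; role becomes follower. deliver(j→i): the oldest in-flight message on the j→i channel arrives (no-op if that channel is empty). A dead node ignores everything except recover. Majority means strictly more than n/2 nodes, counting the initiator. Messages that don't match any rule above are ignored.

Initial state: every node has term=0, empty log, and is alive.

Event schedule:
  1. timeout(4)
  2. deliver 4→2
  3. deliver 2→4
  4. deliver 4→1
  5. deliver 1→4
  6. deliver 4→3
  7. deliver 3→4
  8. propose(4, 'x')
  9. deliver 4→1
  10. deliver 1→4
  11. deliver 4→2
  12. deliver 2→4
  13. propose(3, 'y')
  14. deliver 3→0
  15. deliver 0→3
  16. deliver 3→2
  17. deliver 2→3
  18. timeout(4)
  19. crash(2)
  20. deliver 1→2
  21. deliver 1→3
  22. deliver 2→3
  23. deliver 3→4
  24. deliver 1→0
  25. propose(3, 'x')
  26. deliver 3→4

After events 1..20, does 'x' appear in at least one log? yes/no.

e1 timeout(4): 4[cand,t=1,-]
e2 deliver 4→2: 2[foll,t=1,-]
e3 deliver 2→4: ·
e4 deliver 4→1: 1[foll,t=1,-]
e5 deliver 1→4: 4[lead,t=1,-]
e6 deliver 4→3: 3[foll,t=1,-]
e7 deliver 3→4: ·
e8 propose(4,'x'): 4[lead,t=1,x]
e9 deliver 4→1: 1[foll,t=1,x]
e10 deliver 1→4: ·
e11 deliver 4→2: 2[foll,t=1,x]
e12 deliver 2→4: ·
e13 propose(3,'y'): ·
e14 deliver 3→0: ·
e15 deliver 0→3: ·
e16 deliver 3→2: ·
e17 deliver 2→3: ·
e18 timeout(4): 4[cand,t=2,x]
e19 crash(2): 2[✗foll,t=1,x]
e20 deliver 1→2: ·

yes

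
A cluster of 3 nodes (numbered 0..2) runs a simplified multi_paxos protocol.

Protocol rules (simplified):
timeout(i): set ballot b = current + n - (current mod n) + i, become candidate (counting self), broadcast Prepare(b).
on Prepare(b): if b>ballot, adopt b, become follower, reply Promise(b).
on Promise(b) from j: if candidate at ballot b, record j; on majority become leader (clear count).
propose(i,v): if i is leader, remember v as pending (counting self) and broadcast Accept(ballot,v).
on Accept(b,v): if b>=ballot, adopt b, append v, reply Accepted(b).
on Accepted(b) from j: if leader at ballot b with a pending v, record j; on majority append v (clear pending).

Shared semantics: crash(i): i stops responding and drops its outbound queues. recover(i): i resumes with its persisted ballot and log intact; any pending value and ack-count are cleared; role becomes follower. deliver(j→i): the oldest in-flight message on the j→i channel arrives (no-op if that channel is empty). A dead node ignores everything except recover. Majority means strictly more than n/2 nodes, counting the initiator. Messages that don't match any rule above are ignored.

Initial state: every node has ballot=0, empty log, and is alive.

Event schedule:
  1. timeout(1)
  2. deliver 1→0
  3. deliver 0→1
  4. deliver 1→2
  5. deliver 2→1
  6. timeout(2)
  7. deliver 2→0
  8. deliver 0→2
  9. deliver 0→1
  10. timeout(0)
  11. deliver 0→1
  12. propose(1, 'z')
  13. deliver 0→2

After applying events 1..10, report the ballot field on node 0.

[1] timeout(1) → N1(cand b4 [-])
[2] deliver 1→0 → N0(foll b4 [-])
[3] deliver 0→1 → N1(lead b4 [-])
[4] deliver 1→2 → N2(foll b4 [-])
[5] deliver 2→1 → ∅
[6] timeout(2) → N2(cand b8 [-])
[7] deliver 2→0 → N0(foll b8 [-])
[8] deliver 0→2 → N2(lead b8 [-])
[9] deliver 0→1 → ∅
[10] timeout(0) → N0(cand b9 [-])

9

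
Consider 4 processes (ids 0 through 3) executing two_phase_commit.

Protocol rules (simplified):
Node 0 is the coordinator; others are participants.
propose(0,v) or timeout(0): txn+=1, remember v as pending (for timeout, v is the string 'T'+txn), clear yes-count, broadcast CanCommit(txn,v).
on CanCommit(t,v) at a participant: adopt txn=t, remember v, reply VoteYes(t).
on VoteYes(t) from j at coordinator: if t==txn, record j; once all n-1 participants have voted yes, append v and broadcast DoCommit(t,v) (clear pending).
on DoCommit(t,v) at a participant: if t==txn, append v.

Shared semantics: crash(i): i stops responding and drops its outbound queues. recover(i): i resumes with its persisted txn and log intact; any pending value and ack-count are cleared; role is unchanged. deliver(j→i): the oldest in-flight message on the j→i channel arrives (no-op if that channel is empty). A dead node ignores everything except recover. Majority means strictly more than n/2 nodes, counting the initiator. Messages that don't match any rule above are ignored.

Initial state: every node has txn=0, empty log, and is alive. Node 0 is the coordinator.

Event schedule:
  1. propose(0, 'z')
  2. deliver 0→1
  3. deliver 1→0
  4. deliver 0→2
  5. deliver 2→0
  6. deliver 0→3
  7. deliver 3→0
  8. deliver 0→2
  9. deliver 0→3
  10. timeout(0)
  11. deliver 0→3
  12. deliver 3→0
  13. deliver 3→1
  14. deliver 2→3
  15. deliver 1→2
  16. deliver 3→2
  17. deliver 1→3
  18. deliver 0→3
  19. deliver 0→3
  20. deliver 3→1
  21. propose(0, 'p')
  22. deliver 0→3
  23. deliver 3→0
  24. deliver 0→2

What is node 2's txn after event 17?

1. propose(0,'z'):  <0:coor t1 ->
2. deliver 0→1:  <1:part t1 ->
3. deliver 1→0:  nop
4. deliver 0→2:  <2:part t1 ->
5. deliver 2→0:  nop
6. deliver 0→3:  <3:part t1 ->
7. deliver 3→0:  <0:coor t1 z>
8. deliver 0→2:  <2:part t1 z>
9. deliver 0→3:  <3:part t1 z>
10. timeout(0):  <0:coor t2 z>
11. deliver 0→3:  <3:part t2 z>
12. deliver 3→0:  nop
13. deliver 3→1:  nop
14. deliver 2→3:  nop
15. deliver 1→2:  nop
16. deliver 3→2:  nop
17. deliver 1→3:  nop

1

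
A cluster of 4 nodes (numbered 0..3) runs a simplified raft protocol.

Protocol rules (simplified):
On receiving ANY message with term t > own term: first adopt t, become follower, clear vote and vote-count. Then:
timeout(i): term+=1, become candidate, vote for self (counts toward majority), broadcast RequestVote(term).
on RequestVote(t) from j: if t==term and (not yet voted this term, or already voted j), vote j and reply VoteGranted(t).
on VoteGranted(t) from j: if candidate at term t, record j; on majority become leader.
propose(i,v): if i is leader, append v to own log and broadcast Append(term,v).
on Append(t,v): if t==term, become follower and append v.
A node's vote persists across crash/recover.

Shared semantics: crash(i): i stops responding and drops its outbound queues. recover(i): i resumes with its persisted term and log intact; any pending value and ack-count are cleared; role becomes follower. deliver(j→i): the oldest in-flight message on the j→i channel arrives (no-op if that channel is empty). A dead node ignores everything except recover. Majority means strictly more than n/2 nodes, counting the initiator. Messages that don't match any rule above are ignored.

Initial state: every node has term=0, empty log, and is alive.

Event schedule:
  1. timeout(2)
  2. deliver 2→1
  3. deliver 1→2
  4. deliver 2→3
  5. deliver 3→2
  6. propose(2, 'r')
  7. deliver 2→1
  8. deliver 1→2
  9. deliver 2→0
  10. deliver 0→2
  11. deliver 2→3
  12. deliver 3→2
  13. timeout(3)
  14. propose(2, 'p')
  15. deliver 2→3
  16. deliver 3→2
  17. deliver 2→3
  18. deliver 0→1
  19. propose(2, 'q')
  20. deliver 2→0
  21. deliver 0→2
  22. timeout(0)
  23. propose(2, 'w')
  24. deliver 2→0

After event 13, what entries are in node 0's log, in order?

step 1 timeout(2): 2={cand,t=1,log=-}
step 2 deliver 2→1: 1={foll,t=1,log=-}
step 3 deliver 1→2: —
step 4 deliver 2→3: 3={foll,t=1,log=-}
step 5 deliver 3→2: 2={lead,t=1,log=-}
step 6 propose(2,'r'): 2={lead,t=1,log=r}
step 7 deliver 2→1: 1={foll,t=1,log=r}
step 8 deliver 1→2: —
step 9 deliver 2→0: 0={foll,t=1,log=-}
step 10 deliver 0→2: —
step 11 deliver 2→3: 3={foll,t=1,log=r}
step 12 deliver 3→2: —
step 13 timeout(3): 3={cand,t=2,log=r}

empty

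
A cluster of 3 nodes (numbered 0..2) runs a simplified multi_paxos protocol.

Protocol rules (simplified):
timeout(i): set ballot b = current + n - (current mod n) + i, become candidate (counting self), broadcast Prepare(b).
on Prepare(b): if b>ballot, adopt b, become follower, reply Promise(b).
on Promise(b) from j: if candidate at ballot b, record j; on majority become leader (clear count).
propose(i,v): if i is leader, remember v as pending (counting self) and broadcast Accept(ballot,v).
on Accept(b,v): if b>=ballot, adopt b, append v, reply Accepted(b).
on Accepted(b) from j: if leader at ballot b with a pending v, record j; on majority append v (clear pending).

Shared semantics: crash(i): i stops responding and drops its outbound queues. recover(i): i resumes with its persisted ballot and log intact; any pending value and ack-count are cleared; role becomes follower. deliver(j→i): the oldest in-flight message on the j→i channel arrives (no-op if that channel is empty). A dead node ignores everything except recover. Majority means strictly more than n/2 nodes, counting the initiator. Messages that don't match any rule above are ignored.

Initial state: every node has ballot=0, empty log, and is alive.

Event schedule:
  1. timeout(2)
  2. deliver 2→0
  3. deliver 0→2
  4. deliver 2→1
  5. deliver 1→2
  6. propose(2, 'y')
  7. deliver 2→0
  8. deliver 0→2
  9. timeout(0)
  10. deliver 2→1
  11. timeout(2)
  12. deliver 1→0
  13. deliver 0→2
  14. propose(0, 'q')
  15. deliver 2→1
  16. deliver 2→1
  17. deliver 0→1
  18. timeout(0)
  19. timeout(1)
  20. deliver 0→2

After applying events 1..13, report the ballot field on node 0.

6

e1 timeout(2): 2[cand,b=5,-]
e2 deliver 2→0: 0[foll,b=5,-]
e3 deliver 0→2: 2[lead,b=5,-]
e4 deliver 2→1: 1[foll,b=5,-]
e5 deliver 1→2: ·
e6 propose(2,'y'): ·
e7 deliver 2→0: 0[foll,b=5,y]
e8 deliver 0→2: 2[lead,b=5,y]
e9 timeout(0): 0[cand,b=6,y]
e10 deliver 2→1: 1[foll,b=5,y]
e11 timeout(2): 2[cand,b=8,y]
e12 deliver 1→0: ·
e13 deliver 0→2: ·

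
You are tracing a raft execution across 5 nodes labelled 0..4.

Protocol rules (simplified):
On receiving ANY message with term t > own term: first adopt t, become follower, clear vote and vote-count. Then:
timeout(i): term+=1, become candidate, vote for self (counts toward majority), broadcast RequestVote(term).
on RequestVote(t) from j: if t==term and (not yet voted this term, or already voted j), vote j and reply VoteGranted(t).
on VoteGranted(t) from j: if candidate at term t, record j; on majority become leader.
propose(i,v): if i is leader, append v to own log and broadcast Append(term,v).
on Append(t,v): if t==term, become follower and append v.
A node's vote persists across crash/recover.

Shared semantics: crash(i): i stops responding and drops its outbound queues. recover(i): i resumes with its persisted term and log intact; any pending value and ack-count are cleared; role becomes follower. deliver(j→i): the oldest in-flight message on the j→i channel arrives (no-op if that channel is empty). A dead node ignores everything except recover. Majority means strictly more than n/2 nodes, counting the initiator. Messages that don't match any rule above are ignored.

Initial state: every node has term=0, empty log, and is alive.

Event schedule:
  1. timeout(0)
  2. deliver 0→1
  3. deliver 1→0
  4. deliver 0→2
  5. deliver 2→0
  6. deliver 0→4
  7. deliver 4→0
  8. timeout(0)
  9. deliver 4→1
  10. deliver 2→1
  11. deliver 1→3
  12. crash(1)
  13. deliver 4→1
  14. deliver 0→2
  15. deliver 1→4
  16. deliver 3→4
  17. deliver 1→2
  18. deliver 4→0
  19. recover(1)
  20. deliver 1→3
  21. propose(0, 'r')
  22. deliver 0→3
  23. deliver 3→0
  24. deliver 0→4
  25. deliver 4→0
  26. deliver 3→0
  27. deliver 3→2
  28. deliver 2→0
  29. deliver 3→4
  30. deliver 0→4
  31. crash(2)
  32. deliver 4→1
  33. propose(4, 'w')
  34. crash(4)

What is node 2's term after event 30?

e1 timeout(0): 0[cand,t=1,-]
e2 deliver 0→1: 1[foll,t=1,-]
e3 deliver 1→0: ·
e4 deliver 0→2: 2[foll,t=1,-]
e5 deliver 2→0: 0[lead,t=1,-]
e6 deliver 0→4: 4[foll,t=1,-]
e7 deliver 4→0: ·
e8 timeout(0): 0[cand,t=2,-]
e9 deliver 4→1: ·
e10 deliver 2→1: ·
e11 deliver 1→3: ·
e12 crash(1): 1[✗foll,t=1,-]
e13 deliver 4→1: ·
e14 deliver 0→2: 2[foll,t=2,-]
e15 deliver 1→4: ·
e16 deliver 3→4: ·
e17 deliver 1→2: ·
e18 deliver 4→0: ·
e19 recover(1): 1[foll,t=1,-]
e20 deliver 1→3: ·
e21 propose(0,'r'): ·
e22 deliver 0→3: 3[foll,t=1,-]
e23 deliver 3→0: ·
e24 deliver 0→4: 4[foll,t=2,-]
e25 deliver 4→0: ·
e26 deliver 3→0: ·
e27 deliver 3→2: ·
e28 deliver 2→0: 0[lead,t=2,-]
e29 deliver 3→4: ·
e30 deliver 0→4: ·

2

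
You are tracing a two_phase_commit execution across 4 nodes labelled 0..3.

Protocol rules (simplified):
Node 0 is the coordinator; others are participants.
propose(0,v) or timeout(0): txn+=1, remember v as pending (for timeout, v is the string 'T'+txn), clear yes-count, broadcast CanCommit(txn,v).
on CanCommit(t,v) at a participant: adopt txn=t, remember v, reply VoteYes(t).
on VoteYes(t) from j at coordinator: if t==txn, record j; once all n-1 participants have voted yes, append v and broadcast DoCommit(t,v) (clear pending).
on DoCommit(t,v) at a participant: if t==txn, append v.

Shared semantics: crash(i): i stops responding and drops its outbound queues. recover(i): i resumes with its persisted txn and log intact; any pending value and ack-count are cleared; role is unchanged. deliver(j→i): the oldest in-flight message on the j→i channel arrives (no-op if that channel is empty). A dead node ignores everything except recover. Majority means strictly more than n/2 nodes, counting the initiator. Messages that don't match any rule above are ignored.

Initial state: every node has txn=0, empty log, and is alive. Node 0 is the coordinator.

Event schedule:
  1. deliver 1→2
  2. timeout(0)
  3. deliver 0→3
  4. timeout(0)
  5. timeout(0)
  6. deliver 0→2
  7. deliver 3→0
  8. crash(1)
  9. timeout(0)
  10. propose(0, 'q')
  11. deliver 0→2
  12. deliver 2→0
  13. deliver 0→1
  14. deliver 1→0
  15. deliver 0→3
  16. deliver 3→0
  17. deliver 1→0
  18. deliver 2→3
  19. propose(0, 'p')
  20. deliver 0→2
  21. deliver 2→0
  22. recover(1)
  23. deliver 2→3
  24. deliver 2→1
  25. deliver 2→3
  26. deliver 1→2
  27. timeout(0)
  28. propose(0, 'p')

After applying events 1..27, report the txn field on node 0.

7

after 1 — deliver 1→2: ·
after 2 — timeout(0): n0:coor/t1/[-]
after 3 — deliver 0→3: n3:part/t1/[-]
after 4 — timeout(0): n0:coor/t2/[-]
after 5 — timeout(0): n0:coor/t3/[-]
after 6 — deliver 0→2: n2:part/t1/[-]
after 7 — deliver 3→0: ·
after 8 — crash(1): n1:✗part/t0/[-]
after 9 — timeout(0): n0:coor/t4/[-]
after 10 — propose(0,'q'): n0:coor/t5/[-]
after 11 — deliver 0→2: n2:part/t2/[-]
after 12 — deliver 2→0: ·
after 13 — deliver 0→1: ·
after 14 — deliver 1→0: ·
after 15 — deliver 0→3: n3:part/t2/[-]
after 16 — deliver 3→0: ·
after 17 — deliver 1→0: ·
after 18 — deliver 2→3: ·
after 19 — propose(0,'p'): n0:coor/t6/[-]
after 20 — deliver 0→2: n2:part/t3/[-]
after 21 — deliver 2→0: ·
after 22 — recover(1): n1:part/t0/[-]
after 23 — deliver 2→3: ·
after 24 — deliver 2→1: ·
after 25 — deliver 2→3: ·
after 26 — deliver 1→2: ·
after 27 — timeout(0): n0:coor/t7/[-]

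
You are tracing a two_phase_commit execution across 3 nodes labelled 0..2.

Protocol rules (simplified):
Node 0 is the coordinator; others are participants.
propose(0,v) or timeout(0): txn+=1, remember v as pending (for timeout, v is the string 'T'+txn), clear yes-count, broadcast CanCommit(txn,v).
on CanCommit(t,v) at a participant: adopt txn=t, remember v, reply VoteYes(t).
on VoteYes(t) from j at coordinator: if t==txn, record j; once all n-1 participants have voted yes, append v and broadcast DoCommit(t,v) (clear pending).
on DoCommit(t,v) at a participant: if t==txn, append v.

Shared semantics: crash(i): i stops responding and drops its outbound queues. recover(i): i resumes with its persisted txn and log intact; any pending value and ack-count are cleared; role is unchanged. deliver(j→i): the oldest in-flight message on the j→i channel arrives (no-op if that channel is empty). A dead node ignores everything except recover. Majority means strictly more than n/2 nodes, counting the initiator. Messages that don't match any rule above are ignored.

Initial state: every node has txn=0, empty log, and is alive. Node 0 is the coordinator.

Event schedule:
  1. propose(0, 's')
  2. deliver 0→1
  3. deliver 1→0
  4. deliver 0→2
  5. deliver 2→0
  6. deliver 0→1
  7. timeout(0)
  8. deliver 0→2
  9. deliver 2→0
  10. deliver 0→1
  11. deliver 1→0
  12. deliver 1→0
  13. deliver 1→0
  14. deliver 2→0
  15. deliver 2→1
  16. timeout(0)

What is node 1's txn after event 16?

after 1 — propose(0,'s'): n0:coor/t1/[-]
after 2 — deliver 0→1: n1:part/t1/[-]
after 3 — deliver 1→0: ·
after 4 — deliver 0→2: n2:part/t1/[-]
after 5 — deliver 2→0: n0:coor/t1/[s]
after 6 — deliver 0→1: n1:part/t1/[s]
after 7 — timeout(0): n0:coor/t2/[s]
after 8 — deliver 0→2: n2:part/t1/[s]
after 9 — deliver 2→0: ·
after 10 — deliver 0→1: n1:part/t2/[s]
after 11 — deliver 1→0: ·
after 12 — deliver 1→0: ·
after 13 — deliver 1→0: ·
after 14 — deliver 2→0: ·
after 15 — deliver 2→1: ·
after 16 — timeout(0): n0:coor/t3/[s]

2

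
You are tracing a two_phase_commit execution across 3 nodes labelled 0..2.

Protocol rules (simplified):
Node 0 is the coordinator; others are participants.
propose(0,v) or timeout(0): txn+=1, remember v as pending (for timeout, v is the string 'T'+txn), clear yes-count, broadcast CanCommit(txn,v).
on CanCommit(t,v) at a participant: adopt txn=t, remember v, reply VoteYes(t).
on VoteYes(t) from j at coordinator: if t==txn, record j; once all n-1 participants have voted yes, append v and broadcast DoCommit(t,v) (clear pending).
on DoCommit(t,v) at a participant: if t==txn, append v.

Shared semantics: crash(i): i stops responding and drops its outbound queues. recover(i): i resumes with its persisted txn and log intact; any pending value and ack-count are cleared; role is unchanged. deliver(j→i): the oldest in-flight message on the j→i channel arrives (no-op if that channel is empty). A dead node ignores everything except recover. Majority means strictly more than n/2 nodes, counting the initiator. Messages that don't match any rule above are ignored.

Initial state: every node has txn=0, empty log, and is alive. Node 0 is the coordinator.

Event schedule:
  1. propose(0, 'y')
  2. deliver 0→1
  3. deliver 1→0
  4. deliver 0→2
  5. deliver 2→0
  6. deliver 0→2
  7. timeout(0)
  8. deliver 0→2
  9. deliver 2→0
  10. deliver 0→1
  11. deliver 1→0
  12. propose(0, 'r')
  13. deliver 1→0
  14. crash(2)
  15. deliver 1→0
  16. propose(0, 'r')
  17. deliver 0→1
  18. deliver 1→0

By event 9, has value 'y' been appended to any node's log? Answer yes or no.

yes

1. propose(0,'y'):  <0:coor t1 ->
2. deliver 0→1:  <1:part t1 ->
3. deliver 1→0:  nop
4. deliver 0→2:  <2:part t1 ->
5. deliver 2→0:  <0:coor t1 y>
6. deliver 0→2:  <2:part t1 y>
7. timeout(0):  <0:coor t2 y>
8. deliver 0→2:  <2:part t2 y>
9. deliver 2→0:  nop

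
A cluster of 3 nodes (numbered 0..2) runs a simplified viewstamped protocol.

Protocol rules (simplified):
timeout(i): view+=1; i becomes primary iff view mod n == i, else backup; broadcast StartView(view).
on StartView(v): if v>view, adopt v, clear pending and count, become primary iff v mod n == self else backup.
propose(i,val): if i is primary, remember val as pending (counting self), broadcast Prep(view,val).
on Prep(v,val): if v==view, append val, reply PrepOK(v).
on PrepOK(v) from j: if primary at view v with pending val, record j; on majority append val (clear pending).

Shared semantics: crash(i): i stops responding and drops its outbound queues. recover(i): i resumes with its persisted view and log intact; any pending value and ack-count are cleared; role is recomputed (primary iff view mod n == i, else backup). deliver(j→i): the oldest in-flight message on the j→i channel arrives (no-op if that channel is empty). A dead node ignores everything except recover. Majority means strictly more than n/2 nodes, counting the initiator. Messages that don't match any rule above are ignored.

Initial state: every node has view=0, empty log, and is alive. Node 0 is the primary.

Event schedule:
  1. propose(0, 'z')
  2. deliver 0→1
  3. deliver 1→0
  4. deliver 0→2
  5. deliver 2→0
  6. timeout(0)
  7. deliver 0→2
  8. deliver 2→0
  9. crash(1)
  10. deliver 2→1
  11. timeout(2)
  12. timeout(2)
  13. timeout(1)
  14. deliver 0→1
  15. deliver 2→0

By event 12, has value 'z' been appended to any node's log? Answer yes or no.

yes

step 1 propose(0,'z'): —
step 2 deliver 0→1: 1={back,v=0,log=z}
step 3 deliver 1→0: 0={prim,v=0,log=z}
step 4 deliver 0→2: 2={back,v=0,log=z}
step 5 deliver 2→0: —
step 6 timeout(0): 0={back,v=1,log=z}
step 7 deliver 0→2: 2={back,v=1,log=z}
step 8 deliver 2→0: —
step 9 crash(1): 1={✗back,v=0,log=z}
step 10 deliver 2→1: —
step 11 timeout(2): 2={prim,v=2,log=z}
step 12 timeout(2): 2={back,v=3,log=z}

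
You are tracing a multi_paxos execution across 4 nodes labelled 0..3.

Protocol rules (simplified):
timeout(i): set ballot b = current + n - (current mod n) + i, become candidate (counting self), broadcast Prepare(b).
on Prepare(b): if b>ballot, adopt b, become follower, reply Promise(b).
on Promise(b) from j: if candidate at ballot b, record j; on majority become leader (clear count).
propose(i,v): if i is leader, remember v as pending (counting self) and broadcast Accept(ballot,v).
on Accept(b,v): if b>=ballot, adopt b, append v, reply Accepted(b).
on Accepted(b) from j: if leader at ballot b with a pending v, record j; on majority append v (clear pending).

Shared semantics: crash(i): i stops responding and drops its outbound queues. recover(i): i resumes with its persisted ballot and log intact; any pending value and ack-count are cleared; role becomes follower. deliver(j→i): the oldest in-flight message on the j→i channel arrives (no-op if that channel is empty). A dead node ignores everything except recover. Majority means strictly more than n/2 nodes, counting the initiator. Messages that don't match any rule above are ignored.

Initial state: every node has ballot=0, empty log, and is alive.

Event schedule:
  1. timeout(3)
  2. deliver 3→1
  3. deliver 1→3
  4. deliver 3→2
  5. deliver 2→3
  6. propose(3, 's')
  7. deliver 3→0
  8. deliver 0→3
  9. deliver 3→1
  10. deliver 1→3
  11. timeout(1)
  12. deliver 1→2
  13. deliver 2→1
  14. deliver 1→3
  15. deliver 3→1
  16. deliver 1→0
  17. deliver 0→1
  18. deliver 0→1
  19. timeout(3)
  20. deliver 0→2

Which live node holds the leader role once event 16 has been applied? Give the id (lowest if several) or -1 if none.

1

1. timeout(3):  <3:cand b7 ->
2. deliver 3→1:  <1:foll b7 ->
3. deliver 1→3:  nop
4. deliver 3→2:  <2:foll b7 ->
5. deliver 2→3:  <3:lead b7 ->
6. propose(3,'s'):  nop
7. deliver 3→0:  <0:foll b7 ->
8. deliver 0→3:  nop
9. deliver 3→1:  <1:foll b7 s>
10. deliver 1→3:  nop
11. timeout(1):  <1:cand b9 s>
12. deliver 1→2:  <2:foll b9 ->
13. deliver 2→1:  nop
14. deliver 1→3:  <3:foll b9 ->
15. deliver 3→1:  <1:lead b9 s>
16. deliver 1→0:  <0:foll b9 ->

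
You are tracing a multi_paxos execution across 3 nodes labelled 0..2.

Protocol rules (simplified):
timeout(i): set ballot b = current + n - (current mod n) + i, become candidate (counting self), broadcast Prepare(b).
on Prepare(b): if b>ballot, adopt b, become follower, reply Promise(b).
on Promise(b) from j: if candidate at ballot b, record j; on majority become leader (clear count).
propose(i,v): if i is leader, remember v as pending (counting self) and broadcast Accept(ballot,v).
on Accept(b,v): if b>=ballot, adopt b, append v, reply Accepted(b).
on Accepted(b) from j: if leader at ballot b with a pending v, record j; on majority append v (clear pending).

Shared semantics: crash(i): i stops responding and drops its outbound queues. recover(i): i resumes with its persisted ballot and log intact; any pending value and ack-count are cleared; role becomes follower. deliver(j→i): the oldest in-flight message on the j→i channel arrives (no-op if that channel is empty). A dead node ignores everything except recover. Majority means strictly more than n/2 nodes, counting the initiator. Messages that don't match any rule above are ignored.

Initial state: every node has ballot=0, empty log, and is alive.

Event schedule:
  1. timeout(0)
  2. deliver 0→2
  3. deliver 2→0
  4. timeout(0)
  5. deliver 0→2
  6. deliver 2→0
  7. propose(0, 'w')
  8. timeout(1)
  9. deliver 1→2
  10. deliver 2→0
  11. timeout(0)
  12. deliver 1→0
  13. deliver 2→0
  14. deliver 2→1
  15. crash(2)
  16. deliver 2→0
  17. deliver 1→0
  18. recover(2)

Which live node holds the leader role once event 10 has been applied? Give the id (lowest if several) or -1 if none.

[1] timeout(0) → N0(cand b3 [-])
[2] deliver 0→2 → N2(foll b3 [-])
[3] deliver 2→0 → N0(lead b3 [-])
[4] timeout(0) → N0(cand b6 [-])
[5] deliver 0→2 → N2(foll b6 [-])
[6] deliver 2→0 → N0(lead b6 [-])
[7] propose(0,'w') → ∅
[8] timeout(1) → N1(cand b4 [-])
[9] deliver 1→2 → ∅
[10] deliver 2→0 → ∅

0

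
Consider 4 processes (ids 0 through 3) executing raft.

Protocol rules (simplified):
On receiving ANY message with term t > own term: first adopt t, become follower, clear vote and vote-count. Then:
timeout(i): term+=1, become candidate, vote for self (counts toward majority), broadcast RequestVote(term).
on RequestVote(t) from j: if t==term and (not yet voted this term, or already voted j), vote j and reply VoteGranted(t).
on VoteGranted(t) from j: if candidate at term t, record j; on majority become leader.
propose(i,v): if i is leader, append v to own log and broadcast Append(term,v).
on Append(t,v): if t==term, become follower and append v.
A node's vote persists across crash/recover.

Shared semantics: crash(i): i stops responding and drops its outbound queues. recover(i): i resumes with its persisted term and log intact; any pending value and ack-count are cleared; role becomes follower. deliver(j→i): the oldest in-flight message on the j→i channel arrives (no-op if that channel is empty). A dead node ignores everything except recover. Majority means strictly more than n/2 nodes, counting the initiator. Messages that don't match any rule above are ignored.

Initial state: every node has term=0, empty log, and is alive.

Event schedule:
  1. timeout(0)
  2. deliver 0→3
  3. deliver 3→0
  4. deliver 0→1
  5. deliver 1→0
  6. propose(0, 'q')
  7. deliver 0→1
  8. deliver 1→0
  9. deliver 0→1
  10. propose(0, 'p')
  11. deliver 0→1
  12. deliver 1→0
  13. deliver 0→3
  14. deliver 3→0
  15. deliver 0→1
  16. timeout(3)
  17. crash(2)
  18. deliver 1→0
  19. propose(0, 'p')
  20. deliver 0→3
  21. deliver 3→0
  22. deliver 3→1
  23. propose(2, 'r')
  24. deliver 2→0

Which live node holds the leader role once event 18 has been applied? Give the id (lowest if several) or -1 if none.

step 1 timeout(0): 0={cand,t=1,log=-}
step 2 deliver 0→3: 3={foll,t=1,log=-}
step 3 deliver 3→0: —
step 4 deliver 0→1: 1={foll,t=1,log=-}
step 5 deliver 1→0: 0={lead,t=1,log=-}
step 6 propose(0,'q'): 0={lead,t=1,log=q}
step 7 deliver 0→1: 1={foll,t=1,log=q}
step 8 deliver 1→0: —
step 9 deliver 0→1: —
step 10 propose(0,'p'): 0={lead,t=1,log=q,p}
step 11 deliver 0→1: 1={foll,t=1,log=q,p}
step 12 deliver 1→0: —
step 13 deliver 0→3: 3={foll,t=1,log=q}
step 14 deliver 3→0: —
step 15 deliver 0→1: —
step 16 timeout(3): 3={cand,t=2,log=q}
step 17 crash(2): 2={✗foll,t=0,log=-}
step 18 deliver 1→0: —

0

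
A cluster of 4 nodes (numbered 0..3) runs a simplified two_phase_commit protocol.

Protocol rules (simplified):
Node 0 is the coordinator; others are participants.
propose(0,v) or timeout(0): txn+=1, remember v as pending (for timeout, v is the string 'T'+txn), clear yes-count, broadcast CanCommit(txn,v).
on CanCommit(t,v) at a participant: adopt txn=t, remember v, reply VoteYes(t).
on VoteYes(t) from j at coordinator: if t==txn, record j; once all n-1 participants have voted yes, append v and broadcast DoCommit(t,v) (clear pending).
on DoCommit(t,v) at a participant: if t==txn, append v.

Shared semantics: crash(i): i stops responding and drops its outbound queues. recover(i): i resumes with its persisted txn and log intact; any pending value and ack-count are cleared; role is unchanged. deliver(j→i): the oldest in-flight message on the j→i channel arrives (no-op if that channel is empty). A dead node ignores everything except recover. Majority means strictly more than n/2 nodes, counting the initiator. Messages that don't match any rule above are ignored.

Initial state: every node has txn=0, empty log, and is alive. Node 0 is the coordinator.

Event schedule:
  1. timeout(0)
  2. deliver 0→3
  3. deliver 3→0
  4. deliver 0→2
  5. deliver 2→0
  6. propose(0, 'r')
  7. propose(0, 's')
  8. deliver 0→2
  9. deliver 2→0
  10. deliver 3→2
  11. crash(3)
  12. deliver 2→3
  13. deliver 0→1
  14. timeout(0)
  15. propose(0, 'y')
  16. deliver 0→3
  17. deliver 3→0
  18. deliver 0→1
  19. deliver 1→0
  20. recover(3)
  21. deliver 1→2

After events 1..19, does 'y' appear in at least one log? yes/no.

no

[1] timeout(0) → N0(coor t1 [-])
[2] deliver 0→3 → N3(part t1 [-])
[3] deliver 3→0 → ∅
[4] deliver 0→2 → N2(part t1 [-])
[5] deliver 2→0 → ∅
[6] propose(0,'r') → N0(coor t2 [-])
[7] propose(0,'s') → N0(coor t3 [-])
[8] deliver 0→2 → N2(part t2 [-])
[9] deliver 2→0 → ∅
[10] deliver 3→2 → ∅
[11] crash(3) → N3(✗part t1 [-])
[12] deliver 2→3 → ∅
[13] deliver 0→1 → N1(part t1 [-])
[14] timeout(0) → N0(coor t4 [-])
[15] propose(0,'y') → N0(coor t5 [-])
[16] deliver 0→3 → ∅
[17] deliver 3→0 → ∅
[18] deliver 0→1 → N1(part t2 [-])
[19] deliver 1→0 → ∅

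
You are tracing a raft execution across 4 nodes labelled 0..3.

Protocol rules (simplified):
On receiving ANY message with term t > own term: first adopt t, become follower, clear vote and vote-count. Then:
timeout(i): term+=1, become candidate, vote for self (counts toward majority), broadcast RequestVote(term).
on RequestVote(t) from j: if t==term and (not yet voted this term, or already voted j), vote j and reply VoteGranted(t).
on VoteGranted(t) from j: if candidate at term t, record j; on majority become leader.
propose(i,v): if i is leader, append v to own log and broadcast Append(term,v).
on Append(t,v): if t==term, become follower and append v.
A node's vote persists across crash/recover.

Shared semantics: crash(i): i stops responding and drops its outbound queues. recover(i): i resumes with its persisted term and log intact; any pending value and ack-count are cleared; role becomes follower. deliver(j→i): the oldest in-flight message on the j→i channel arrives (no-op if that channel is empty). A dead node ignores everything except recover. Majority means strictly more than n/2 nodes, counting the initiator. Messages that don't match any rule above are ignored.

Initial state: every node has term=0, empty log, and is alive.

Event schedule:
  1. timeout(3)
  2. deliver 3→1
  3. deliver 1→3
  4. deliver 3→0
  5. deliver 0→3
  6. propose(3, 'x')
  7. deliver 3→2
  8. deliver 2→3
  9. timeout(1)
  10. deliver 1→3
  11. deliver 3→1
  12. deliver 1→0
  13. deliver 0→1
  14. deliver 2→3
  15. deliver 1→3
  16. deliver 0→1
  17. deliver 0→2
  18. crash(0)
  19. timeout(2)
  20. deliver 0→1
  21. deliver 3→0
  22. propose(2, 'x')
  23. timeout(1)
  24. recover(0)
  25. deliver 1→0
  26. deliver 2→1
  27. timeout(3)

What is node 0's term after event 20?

step 1 timeout(3): 3={cand,t=1,log=-}
step 2 deliver 3→1: 1={foll,t=1,log=-}
step 3 deliver 1→3: —
step 4 deliver 3→0: 0={foll,t=1,log=-}
step 5 deliver 0→3: 3={lead,t=1,log=-}
step 6 propose(3,'x'): 3={lead,t=1,log=x}
step 7 deliver 3→2: 2={foll,t=1,log=-}
step 8 deliver 2→3: —
step 9 timeout(1): 1={cand,t=2,log=-}
step 10 deliver 1→3: 3={foll,t=2,log=x}
step 11 deliver 3→1: —
step 12 deliver 1→0: 0={foll,t=2,log=-}
step 13 deliver 0→1: —
step 14 deliver 2→3: —
step 15 deliver 1→3: —
step 16 deliver 0→1: —
step 17 deliver 0→2: —
step 18 crash(0): 0={✗foll,t=2,log=-}
step 19 timeout(2): 2={cand,t=2,log=-}
step 20 deliver 0→1: —

2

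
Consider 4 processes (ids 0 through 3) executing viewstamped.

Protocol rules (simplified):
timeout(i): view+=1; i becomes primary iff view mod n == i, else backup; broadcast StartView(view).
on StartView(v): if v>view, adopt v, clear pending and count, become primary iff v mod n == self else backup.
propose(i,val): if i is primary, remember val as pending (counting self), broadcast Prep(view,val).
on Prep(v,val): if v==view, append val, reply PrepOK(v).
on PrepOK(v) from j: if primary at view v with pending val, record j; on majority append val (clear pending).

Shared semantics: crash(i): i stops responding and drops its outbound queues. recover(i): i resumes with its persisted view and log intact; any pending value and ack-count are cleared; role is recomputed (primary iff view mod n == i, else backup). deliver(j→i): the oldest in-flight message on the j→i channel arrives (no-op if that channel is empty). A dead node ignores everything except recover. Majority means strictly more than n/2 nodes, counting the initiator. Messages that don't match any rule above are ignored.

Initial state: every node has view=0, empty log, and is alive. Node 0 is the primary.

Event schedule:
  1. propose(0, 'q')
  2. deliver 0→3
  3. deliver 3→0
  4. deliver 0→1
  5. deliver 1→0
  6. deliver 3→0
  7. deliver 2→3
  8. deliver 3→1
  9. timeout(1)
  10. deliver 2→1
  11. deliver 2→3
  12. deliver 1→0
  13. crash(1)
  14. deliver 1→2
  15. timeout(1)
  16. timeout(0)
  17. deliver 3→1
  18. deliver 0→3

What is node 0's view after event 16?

step 1 propose(0,'q'): —
step 2 deliver 0→3: 3={back,v=0,log=q}
step 3 deliver 3→0: —
step 4 deliver 0→1: 1={back,v=0,log=q}
step 5 deliver 1→0: 0={prim,v=0,log=q}
step 6 deliver 3→0: —
step 7 deliver 2→3: —
step 8 deliver 3→1: —
step 9 timeout(1): 1={prim,v=1,log=q}
step 10 deliver 2→1: —
step 11 deliver 2→3: —
step 12 deliver 1→0: 0={back,v=1,log=q}
step 13 crash(1): 1={✗prim,v=1,log=q}
step 14 deliver 1→2: —
step 15 timeout(1): —
step 16 timeout(0): 0={back,v=2,log=q}

2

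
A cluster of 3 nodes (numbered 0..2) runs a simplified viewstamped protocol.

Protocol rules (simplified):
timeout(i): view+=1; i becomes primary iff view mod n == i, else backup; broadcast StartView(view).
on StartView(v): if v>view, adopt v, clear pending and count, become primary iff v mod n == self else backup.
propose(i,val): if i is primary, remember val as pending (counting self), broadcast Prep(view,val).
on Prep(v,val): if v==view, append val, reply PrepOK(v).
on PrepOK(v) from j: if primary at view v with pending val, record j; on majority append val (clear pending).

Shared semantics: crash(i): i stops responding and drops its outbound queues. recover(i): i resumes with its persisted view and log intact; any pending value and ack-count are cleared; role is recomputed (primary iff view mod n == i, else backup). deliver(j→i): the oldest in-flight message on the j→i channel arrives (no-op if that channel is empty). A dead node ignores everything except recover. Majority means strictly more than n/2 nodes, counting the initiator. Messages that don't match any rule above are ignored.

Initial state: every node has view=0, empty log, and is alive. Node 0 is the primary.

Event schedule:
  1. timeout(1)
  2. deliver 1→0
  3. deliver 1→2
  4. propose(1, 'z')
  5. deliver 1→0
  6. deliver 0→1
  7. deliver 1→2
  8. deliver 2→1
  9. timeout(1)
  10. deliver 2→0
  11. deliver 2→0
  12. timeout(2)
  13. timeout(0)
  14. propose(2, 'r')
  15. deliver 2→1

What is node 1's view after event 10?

after 1 — timeout(1): n1:prim/v1/[-]
after 2 — deliver 1→0: n0:back/v1/[-]
after 3 — deliver 1→2: n2:back/v1/[-]
after 4 — propose(1,'z'): ·
after 5 — deliver 1→0: n0:back/v1/[z]
after 6 — deliver 0→1: n1:prim/v1/[z]
after 7 — deliver 1→2: n2:back/v1/[z]
after 8 — deliver 2→1: ·
after 9 — timeout(1): n1:back/v2/[z]
after 10 — deliver 2→0: ·

2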